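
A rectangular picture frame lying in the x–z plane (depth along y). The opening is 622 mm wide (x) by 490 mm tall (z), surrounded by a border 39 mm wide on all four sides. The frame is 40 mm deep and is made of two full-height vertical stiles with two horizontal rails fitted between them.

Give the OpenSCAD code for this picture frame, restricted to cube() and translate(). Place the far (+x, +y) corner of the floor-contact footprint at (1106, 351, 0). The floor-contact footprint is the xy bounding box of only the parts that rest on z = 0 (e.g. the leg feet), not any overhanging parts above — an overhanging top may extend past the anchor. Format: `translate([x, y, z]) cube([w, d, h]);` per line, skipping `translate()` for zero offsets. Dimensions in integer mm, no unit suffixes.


translate([406, 311, 0]) cube([39, 40, 568]);
translate([1067, 311, 0]) cube([39, 40, 568]);
translate([445, 311, 0]) cube([622, 40, 39]);
translate([445, 311, 529]) cube([622, 40, 39]);


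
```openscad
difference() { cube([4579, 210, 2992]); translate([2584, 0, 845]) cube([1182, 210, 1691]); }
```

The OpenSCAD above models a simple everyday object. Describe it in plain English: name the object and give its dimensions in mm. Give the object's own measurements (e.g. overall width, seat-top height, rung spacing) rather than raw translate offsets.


A wall 4579 mm long (x), 210 mm thick (y), 2992 mm tall, with a rectangular window opening cut through it. The opening is 1182 mm wide and 1691 mm tall; its sill is at z = 845 mm and its near (−x) edge is 2584 mm from the wall's −x end. The opening passes through the full wall thickness.


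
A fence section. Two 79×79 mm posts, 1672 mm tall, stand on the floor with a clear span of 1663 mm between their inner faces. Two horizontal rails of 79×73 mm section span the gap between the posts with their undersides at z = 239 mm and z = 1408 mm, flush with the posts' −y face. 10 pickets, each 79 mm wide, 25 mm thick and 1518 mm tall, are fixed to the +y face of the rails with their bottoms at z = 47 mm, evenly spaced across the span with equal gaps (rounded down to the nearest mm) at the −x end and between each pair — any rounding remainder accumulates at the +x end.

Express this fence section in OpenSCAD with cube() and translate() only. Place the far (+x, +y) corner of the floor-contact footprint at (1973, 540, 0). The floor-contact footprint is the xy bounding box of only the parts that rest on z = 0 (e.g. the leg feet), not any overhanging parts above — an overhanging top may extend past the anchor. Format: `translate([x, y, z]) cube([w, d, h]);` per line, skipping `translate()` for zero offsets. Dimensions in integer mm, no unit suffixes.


translate([152, 461, 0]) cube([79, 79, 1672]);
translate([1894, 461, 0]) cube([79, 79, 1672]);
translate([231, 461, 239]) cube([1663, 79, 73]);
translate([231, 461, 1408]) cube([1663, 79, 73]);
translate([310, 540, 47]) cube([79, 25, 1518]);
translate([468, 540, 47]) cube([79, 25, 1518]);
translate([626, 540, 47]) cube([79, 25, 1518]);
translate([784, 540, 47]) cube([79, 25, 1518]);
translate([942, 540, 47]) cube([79, 25, 1518]);
translate([1100, 540, 47]) cube([79, 25, 1518]);
translate([1258, 540, 47]) cube([79, 25, 1518]);
translate([1416, 540, 47]) cube([79, 25, 1518]);
translate([1574, 540, 47]) cube([79, 25, 1518]);
translate([1732, 540, 47]) cube([79, 25, 1518]);


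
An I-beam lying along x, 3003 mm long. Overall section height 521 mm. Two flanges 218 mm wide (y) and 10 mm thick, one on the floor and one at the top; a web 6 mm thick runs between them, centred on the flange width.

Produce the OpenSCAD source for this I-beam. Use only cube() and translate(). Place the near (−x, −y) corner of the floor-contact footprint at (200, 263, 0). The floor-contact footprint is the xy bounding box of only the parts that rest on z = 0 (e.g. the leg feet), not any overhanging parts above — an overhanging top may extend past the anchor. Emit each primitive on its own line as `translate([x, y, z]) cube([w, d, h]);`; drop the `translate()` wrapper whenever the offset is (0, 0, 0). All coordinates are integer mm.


translate([200, 263, 0]) cube([3003, 218, 10]);
translate([200, 369, 10]) cube([3003, 6, 501]);
translate([200, 263, 511]) cube([3003, 218, 10]);


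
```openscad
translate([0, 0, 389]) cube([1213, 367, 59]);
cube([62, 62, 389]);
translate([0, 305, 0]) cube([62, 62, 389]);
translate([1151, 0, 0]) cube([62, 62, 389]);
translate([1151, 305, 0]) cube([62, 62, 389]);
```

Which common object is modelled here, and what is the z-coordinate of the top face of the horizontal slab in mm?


A bench. The seat-top height is 448 mm.

A long slab on four corner posts — a bench. The slab sits at z = 389 with thickness 59, so the top is 389 + 59 = 448 mm.


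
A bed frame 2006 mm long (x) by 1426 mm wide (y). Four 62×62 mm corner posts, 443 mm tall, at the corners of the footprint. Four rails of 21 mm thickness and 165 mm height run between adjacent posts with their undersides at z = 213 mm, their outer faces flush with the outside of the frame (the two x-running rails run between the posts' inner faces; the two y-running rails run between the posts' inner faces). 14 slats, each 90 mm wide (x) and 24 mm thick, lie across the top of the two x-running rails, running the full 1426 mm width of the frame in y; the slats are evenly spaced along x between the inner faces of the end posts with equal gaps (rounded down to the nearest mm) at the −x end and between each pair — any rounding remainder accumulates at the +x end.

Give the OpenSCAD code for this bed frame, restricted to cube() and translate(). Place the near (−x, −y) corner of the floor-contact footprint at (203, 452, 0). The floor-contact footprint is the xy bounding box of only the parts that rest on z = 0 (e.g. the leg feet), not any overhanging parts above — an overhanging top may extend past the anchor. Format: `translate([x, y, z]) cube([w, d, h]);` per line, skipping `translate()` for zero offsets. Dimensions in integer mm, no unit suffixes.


translate([203, 452, 0]) cube([62, 62, 443]);
translate([203, 1816, 0]) cube([62, 62, 443]);
translate([2147, 452, 0]) cube([62, 62, 443]);
translate([2147, 1816, 0]) cube([62, 62, 443]);
translate([265, 452, 213]) cube([1882, 21, 165]);
translate([265, 1857, 213]) cube([1882, 21, 165]);
translate([203, 514, 213]) cube([21, 1302, 165]);
translate([2188, 514, 213]) cube([21, 1302, 165]);
translate([306, 452, 378]) cube([90, 1426, 24]);
translate([437, 452, 378]) cube([90, 1426, 24]);
translate([568, 452, 378]) cube([90, 1426, 24]);
translate([699, 452, 378]) cube([90, 1426, 24]);
translate([830, 452, 378]) cube([90, 1426, 24]);
translate([961, 452, 378]) cube([90, 1426, 24]);
translate([1092, 452, 378]) cube([90, 1426, 24]);
translate([1223, 452, 378]) cube([90, 1426, 24]);
translate([1354, 452, 378]) cube([90, 1426, 24]);
translate([1485, 452, 378]) cube([90, 1426, 24]);
translate([1616, 452, 378]) cube([90, 1426, 24]);
translate([1747, 452, 378]) cube([90, 1426, 24]);
translate([1878, 452, 378]) cube([90, 1426, 24]);
translate([2009, 452, 378]) cube([90, 1426, 24]);


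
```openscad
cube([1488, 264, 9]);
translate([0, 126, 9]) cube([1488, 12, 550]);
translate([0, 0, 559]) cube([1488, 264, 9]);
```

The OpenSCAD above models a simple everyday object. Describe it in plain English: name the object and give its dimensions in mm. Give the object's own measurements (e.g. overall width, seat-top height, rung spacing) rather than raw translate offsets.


An I-beam lying along x, 1488 mm long. Overall section height 568 mm. Two flanges 264 mm wide (y) and 9 mm thick, one on the floor and one at the top; a web 12 mm thick runs between them, centred on the flange width.


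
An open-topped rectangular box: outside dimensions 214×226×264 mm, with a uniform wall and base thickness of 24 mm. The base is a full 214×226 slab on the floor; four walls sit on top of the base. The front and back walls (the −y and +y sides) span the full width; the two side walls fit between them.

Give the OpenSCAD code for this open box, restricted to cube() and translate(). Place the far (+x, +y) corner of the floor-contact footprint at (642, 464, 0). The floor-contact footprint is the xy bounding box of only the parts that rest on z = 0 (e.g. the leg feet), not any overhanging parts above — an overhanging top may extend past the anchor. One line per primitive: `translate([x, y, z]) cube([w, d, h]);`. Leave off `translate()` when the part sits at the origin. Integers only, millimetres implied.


translate([428, 238, 0]) cube([214, 226, 24]);
translate([428, 238, 24]) cube([214, 24, 240]);
translate([428, 440, 24]) cube([214, 24, 240]);
translate([428, 262, 24]) cube([24, 178, 240]);
translate([618, 262, 24]) cube([24, 178, 240]);


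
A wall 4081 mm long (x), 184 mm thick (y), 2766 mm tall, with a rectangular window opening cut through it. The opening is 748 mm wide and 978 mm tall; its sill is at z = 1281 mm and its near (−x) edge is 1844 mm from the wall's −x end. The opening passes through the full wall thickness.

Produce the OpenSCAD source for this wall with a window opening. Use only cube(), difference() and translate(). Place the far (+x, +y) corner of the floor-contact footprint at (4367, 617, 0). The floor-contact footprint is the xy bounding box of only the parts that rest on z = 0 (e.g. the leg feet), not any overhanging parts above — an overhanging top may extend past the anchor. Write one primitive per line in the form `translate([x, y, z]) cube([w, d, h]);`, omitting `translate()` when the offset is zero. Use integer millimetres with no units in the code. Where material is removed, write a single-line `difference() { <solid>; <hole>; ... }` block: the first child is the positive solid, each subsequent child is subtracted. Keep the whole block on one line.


difference() { translate([286, 433, 0]) cube([4081, 184, 2766]); translate([2130, 433, 1281]) cube([748, 184, 978]); }


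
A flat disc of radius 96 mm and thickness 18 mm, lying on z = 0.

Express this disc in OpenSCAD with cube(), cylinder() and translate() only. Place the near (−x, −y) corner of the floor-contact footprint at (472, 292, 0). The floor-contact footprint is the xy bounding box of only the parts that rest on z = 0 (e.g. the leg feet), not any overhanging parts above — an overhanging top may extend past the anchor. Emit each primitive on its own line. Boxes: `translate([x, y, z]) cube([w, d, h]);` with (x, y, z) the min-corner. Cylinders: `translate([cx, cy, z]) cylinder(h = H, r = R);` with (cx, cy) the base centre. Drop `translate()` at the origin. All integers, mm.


translate([568, 388, 0]) cylinder(h = 18, r = 96);


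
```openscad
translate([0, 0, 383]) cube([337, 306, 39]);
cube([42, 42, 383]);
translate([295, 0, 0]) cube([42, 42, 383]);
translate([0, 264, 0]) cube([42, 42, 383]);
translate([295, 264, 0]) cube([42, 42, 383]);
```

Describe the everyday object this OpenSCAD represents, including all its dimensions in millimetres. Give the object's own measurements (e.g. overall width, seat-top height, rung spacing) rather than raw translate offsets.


A simple wooden stool: a rectangular seat 337 mm (x) by 306 mm (y), 39 mm thick, top face at z = 422 mm, on four square legs, each 42×42 mm in cross-section. The legs rest on z = 0, each flush with a corner of the seat.


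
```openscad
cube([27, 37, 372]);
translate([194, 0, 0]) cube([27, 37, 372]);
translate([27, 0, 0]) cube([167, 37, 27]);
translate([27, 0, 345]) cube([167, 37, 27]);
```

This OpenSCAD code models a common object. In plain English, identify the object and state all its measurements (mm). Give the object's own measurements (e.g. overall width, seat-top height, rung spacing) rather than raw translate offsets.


A rectangular picture frame lying in the x–z plane (depth along y). The opening is 167 mm wide (x) by 318 mm tall (z), surrounded by a border 27 mm wide on all four sides. The frame is 37 mm deep and is made of two full-height vertical stiles with two horizontal rails fitted between them.


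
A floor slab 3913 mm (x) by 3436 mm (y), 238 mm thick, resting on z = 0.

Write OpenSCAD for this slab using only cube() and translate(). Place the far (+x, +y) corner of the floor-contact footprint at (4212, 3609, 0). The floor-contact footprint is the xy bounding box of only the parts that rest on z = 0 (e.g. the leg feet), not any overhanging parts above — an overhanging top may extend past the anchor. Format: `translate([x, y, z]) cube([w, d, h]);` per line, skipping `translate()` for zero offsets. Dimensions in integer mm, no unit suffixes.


translate([299, 173, 0]) cube([3913, 3436, 238]);


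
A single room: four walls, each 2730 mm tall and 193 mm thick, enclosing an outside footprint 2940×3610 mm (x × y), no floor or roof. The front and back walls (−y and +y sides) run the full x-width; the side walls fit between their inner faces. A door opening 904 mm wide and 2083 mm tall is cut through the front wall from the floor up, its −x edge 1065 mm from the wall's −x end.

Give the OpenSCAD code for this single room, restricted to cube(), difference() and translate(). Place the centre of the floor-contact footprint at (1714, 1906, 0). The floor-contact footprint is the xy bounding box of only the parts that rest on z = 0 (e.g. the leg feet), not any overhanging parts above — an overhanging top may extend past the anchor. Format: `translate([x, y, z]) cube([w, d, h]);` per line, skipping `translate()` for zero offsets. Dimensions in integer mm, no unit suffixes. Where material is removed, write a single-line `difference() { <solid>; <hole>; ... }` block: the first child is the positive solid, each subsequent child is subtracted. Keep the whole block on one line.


difference() { translate([244, 101, 0]) cube([2940, 193, 2730]); translate([1309, 101, 0]) cube([904, 193, 2083]); }
translate([244, 3518, 0]) cube([2940, 193, 2730]);
translate([244, 294, 0]) cube([193, 3224, 2730]);
translate([2991, 294, 0]) cube([193, 3224, 2730]);


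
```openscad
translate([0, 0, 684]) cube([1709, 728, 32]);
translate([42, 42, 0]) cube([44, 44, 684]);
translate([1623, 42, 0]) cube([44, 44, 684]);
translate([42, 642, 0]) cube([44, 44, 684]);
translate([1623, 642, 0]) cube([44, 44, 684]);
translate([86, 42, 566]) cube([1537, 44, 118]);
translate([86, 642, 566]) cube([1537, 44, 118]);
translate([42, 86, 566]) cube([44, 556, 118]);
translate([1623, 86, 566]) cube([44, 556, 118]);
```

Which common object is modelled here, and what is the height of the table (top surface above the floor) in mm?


A table. The table height is 716 mm.

A 1709×728×32 slab sits at z = 684 on four 44 mm square posts — a table. The top surface is at 684 + 32 = 716 mm.


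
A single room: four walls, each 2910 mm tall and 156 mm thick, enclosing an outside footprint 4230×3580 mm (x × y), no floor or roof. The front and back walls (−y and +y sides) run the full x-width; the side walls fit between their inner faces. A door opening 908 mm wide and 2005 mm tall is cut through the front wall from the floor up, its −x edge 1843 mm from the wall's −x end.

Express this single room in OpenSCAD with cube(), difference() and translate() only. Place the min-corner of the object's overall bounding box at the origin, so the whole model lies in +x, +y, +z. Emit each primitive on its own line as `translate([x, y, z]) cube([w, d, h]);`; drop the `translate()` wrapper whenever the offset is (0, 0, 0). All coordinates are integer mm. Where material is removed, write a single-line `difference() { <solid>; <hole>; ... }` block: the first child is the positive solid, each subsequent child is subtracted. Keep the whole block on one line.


difference() { cube([4230, 156, 2910]); translate([1843, 0, 0]) cube([908, 156, 2005]); }
translate([0, 3424, 0]) cube([4230, 156, 2910]);
translate([0, 156, 0]) cube([156, 3268, 2910]);
translate([4074, 156, 0]) cube([156, 3268, 2910]);


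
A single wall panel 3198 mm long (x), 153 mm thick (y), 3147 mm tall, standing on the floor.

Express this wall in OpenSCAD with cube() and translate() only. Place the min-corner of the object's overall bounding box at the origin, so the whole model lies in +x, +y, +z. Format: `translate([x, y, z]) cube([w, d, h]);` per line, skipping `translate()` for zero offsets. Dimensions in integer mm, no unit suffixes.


cube([3198, 153, 3147]);


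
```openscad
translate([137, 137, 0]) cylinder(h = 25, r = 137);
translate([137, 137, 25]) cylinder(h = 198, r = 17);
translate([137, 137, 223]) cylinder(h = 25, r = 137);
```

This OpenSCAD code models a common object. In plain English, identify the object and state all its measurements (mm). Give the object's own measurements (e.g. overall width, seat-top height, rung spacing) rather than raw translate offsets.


A spool: two coaxial disc flanges of radius 137 mm and thickness 25 mm, joined by a core cylinder of radius 17 mm and height 198 mm. The lower flange rests on z = 0 and the three cylinders share a vertical axis.


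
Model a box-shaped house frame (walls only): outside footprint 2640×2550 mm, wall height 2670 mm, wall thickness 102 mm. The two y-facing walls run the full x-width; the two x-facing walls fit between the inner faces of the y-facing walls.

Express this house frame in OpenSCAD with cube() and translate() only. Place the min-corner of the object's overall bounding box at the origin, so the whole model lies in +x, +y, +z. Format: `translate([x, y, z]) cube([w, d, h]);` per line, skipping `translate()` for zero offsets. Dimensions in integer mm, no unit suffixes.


cube([2640, 102, 2670]);
translate([0, 2448, 0]) cube([2640, 102, 2670]);
translate([0, 102, 0]) cube([102, 2346, 2670]);
translate([2538, 102, 0]) cube([102, 2346, 2670]);


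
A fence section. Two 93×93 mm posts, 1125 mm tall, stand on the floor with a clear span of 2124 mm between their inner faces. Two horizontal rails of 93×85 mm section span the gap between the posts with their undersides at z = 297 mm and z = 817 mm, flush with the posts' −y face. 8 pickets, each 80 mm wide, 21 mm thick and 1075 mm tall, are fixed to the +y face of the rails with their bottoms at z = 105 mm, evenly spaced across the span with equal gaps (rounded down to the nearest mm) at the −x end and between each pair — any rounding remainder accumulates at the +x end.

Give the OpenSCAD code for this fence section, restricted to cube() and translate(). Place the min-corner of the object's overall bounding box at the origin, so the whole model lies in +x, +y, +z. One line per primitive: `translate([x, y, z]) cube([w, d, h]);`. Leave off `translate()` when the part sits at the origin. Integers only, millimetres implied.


cube([93, 93, 1125]);
translate([2217, 0, 0]) cube([93, 93, 1125]);
translate([93, 0, 297]) cube([2124, 93, 85]);
translate([93, 0, 817]) cube([2124, 93, 85]);
translate([257, 93, 105]) cube([80, 21, 1075]);
translate([501, 93, 105]) cube([80, 21, 1075]);
translate([745, 93, 105]) cube([80, 21, 1075]);
translate([989, 93, 105]) cube([80, 21, 1075]);
translate([1233, 93, 105]) cube([80, 21, 1075]);
translate([1477, 93, 105]) cube([80, 21, 1075]);
translate([1721, 93, 105]) cube([80, 21, 1075]);
translate([1965, 93, 105]) cube([80, 21, 1075]);


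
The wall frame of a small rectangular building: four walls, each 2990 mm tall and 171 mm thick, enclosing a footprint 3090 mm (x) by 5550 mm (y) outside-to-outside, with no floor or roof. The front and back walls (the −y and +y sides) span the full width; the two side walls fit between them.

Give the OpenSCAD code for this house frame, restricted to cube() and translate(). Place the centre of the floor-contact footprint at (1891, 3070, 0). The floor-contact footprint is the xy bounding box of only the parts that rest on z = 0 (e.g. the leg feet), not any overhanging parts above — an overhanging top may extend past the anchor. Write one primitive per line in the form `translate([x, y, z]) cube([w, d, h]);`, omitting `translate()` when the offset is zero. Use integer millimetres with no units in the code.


translate([346, 295, 0]) cube([3090, 171, 2990]);
translate([346, 5674, 0]) cube([3090, 171, 2990]);
translate([346, 466, 0]) cube([171, 5208, 2990]);
translate([3265, 466, 0]) cube([171, 5208, 2990]);


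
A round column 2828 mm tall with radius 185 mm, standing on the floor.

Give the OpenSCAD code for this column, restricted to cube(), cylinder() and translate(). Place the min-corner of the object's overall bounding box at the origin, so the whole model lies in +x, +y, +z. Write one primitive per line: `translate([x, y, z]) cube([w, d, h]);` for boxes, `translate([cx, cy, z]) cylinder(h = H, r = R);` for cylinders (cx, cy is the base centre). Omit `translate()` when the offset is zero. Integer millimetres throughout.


translate([185, 185, 0]) cylinder(h = 2828, r = 185);


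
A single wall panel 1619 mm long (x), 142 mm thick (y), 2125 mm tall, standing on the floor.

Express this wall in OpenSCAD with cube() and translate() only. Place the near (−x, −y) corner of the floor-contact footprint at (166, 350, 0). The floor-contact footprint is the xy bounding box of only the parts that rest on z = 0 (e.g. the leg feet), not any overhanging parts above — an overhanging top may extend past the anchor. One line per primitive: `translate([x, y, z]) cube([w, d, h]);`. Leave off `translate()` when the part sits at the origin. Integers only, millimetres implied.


translate([166, 350, 0]) cube([1619, 142, 2125]);


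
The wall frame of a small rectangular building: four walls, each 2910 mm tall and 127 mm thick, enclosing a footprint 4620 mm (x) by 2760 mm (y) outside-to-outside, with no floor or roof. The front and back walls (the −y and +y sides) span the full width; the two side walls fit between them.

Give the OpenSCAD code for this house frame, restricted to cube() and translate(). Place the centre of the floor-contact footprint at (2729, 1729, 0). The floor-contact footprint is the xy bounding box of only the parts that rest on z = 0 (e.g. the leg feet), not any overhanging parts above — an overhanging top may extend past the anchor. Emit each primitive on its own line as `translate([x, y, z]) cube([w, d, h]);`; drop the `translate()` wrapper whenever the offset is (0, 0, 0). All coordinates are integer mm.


translate([419, 349, 0]) cube([4620, 127, 2910]);
translate([419, 2982, 0]) cube([4620, 127, 2910]);
translate([419, 476, 0]) cube([127, 2506, 2910]);
translate([4912, 476, 0]) cube([127, 2506, 2910]);


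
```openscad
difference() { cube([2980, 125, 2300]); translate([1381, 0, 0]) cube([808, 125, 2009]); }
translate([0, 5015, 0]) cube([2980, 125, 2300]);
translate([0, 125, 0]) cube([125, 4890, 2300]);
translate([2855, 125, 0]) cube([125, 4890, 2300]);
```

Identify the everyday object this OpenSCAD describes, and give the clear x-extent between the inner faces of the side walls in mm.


A single room. The interior width is 2730 mm.

Four walls enclosing a rectangle with a door in the front wall — a room. Outside width 2980 minus two 125 mm walls gives 2730 mm.


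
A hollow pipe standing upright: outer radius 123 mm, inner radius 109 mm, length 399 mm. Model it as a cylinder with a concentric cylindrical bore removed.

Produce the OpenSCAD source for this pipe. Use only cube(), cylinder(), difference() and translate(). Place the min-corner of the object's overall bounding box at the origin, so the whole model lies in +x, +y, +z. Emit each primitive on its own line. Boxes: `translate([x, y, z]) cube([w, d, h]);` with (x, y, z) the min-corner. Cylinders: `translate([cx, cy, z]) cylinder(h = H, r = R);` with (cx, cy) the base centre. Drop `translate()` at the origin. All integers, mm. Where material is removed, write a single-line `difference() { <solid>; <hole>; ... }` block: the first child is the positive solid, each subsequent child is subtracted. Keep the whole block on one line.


difference() { translate([123, 123, 0]) cylinder(h = 399, r = 123); translate([123, 123, 0]) cylinder(h = 399, r = 109); }


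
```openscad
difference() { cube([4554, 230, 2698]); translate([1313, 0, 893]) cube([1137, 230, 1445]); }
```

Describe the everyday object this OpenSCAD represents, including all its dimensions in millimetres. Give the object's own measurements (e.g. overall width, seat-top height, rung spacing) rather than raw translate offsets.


A wall 4554 mm long (x), 230 mm thick (y), 2698 mm tall, with a rectangular window opening cut through it. The opening is 1137 mm wide and 1445 mm tall; its sill is at z = 893 mm and its near (−x) edge is 1313 mm from the wall's −x end. The opening passes through the full wall thickness.


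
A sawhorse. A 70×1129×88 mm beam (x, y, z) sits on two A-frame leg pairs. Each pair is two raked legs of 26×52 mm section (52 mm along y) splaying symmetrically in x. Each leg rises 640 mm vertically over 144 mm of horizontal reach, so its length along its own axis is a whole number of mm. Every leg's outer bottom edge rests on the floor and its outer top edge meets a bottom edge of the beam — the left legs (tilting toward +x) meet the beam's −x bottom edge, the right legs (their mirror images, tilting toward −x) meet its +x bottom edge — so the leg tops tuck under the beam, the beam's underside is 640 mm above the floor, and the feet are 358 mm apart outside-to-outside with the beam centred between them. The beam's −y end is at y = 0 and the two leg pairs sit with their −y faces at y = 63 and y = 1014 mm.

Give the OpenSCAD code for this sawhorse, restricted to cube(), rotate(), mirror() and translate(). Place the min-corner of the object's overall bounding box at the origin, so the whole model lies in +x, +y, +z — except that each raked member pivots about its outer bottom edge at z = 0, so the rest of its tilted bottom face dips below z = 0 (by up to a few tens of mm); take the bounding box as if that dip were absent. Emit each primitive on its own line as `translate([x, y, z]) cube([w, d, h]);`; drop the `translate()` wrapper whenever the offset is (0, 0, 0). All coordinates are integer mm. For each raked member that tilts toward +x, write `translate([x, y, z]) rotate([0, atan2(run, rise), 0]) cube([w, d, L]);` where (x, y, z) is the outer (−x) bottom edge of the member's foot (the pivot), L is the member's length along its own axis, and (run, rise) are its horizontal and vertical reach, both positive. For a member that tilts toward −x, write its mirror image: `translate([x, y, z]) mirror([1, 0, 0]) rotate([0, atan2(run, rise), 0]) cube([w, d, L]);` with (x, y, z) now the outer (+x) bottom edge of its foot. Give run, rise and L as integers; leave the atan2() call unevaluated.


translate([144, 0, 640]) cube([70, 1129, 88]);
translate([0, 63, 0]) rotate([0, atan2(144, 640), 0]) cube([26, 52, 656]);
translate([358, 63, 0]) mirror([1, 0, 0]) rotate([0, atan2(144, 640), 0]) cube([26, 52, 656]);
translate([0, 1014, 0]) rotate([0, atan2(144, 640), 0]) cube([26, 52, 656]);
translate([358, 1014, 0]) mirror([1, 0, 0]) rotate([0, atan2(144, 640), 0]) cube([26, 52, 656]);


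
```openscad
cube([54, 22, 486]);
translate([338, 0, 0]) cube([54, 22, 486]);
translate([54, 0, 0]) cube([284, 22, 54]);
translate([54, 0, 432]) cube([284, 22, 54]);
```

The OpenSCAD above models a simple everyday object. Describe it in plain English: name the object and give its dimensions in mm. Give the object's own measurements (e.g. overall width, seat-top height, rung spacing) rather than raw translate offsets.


A rectangular picture frame lying in the x–z plane (depth along y). The opening is 284 mm wide (x) by 378 mm tall (z), surrounded by a border 54 mm wide on all four sides. The frame is 22 mm deep and is made of two full-height vertical stiles with two horizontal rails fitted between them.


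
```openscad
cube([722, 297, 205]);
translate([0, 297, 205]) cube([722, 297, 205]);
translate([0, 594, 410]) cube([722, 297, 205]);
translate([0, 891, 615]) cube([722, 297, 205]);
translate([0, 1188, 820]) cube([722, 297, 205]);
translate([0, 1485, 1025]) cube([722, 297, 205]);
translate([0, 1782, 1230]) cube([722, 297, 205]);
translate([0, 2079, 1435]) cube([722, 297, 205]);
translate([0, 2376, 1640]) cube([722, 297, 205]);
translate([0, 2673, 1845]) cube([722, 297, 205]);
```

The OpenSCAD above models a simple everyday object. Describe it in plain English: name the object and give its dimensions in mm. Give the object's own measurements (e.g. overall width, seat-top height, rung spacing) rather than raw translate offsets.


A straight staircase of 10 solid steps. Each step is 722 mm wide (x), 297 mm deep (y, the going) and 205 mm tall (the rise). The first step rests on the floor; each subsequent step sits one going further in +y and one rise higher in +z, directly behind and above the previous step with no overlap.


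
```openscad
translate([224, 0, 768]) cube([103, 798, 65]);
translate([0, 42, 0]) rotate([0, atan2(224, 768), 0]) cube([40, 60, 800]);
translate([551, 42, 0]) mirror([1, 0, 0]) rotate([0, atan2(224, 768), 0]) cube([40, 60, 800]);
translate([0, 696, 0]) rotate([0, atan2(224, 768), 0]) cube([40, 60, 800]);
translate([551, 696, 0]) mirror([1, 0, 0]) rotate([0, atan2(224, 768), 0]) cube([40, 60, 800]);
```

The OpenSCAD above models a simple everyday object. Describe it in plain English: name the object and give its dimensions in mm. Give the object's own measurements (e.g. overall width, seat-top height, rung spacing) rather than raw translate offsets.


A sawhorse. A 103×798×65 mm beam (x, y, z) sits on two A-frame leg pairs. Each pair is two raked legs of 40×60 mm section (60 mm along y) splaying symmetrically in x. Each leg rises 768 mm vertically over 224 mm of horizontal reach and is 800 mm long along its own axis. Every leg's outer bottom edge rests on the floor and its outer top edge meets a bottom edge of the beam — the left legs (tilting toward +x) meet the beam's −x bottom edge, the right legs (their mirror images, tilting toward −x) meet its +x bottom edge — so the leg tops tuck under the beam, the beam's underside is 768 mm above the floor, and the feet are 551 mm apart outside-to-outside with the beam centred between them. The two leg pairs are set in 42 mm from either end of the beam.


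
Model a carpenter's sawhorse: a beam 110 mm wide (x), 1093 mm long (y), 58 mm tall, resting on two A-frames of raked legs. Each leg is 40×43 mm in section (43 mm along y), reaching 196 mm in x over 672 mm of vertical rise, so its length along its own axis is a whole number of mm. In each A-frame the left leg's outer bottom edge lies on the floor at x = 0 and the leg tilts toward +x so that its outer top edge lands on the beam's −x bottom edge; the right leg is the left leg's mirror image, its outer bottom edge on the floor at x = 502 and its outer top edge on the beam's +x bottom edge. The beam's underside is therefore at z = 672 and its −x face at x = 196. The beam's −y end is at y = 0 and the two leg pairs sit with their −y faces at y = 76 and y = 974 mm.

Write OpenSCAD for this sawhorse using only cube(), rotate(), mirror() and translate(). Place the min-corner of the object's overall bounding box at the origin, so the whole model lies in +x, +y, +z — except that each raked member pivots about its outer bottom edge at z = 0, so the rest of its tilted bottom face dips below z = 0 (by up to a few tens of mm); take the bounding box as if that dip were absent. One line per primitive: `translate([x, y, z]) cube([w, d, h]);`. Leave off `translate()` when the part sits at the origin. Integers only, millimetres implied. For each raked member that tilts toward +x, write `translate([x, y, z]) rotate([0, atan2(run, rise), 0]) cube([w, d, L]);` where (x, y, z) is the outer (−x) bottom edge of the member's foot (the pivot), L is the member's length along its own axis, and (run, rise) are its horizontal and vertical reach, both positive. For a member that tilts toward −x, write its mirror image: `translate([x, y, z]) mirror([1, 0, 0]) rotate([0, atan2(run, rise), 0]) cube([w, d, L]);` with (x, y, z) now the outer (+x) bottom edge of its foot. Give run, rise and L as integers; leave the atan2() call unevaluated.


translate([196, 0, 672]) cube([110, 1093, 58]);
translate([0, 76, 0]) rotate([0, atan2(196, 672), 0]) cube([40, 43, 700]);
translate([502, 76, 0]) mirror([1, 0, 0]) rotate([0, atan2(196, 672), 0]) cube([40, 43, 700]);
translate([0, 974, 0]) rotate([0, atan2(196, 672), 0]) cube([40, 43, 700]);
translate([502, 974, 0]) mirror([1, 0, 0]) rotate([0, atan2(196, 672), 0]) cube([40, 43, 700]);


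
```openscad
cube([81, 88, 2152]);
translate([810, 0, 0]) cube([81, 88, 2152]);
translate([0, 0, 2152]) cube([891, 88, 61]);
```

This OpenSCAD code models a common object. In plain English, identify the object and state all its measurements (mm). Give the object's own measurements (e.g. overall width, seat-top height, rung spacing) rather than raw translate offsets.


A door frame. The clear opening is 729 mm wide and 2152 mm high. Two 81 mm wide jambs, 88 mm deep, stand either side of the opening from the floor to the top of the opening. A 61 mm thick head sits across the top of both jambs, spanning the full outside width of the frame.


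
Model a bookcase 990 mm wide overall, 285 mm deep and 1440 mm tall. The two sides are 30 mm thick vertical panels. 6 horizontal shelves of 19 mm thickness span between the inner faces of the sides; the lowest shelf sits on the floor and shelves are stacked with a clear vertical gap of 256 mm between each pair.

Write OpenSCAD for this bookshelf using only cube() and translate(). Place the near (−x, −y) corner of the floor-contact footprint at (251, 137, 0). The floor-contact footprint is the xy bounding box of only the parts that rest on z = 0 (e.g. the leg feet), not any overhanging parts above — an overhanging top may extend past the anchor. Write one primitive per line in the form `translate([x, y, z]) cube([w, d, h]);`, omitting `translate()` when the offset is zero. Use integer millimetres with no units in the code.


translate([251, 137, 0]) cube([30, 285, 1440]);
translate([1211, 137, 0]) cube([30, 285, 1440]);
translate([281, 137, 0]) cube([930, 285, 19]);
translate([281, 137, 275]) cube([930, 285, 19]);
translate([281, 137, 550]) cube([930, 285, 19]);
translate([281, 137, 825]) cube([930, 285, 19]);
translate([281, 137, 1100]) cube([930, 285, 19]);
translate([281, 137, 1375]) cube([930, 285, 19]);


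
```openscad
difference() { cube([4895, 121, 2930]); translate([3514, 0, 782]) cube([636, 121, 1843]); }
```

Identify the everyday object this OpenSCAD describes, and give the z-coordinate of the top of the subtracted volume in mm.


A wall with a window opening. The window head height is 2625 mm.

A wall with a rectangular opening subtracted — a window. Sill at z = 782, opening 1843 mm tall, so the head is at 782 + 1843 = 2625 mm.


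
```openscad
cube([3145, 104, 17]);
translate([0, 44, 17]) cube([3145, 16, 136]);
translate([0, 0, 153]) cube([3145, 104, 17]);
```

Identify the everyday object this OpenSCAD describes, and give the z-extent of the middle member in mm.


An I-beam. The web height is 136 mm.

Two wide flanges with a thin centred web — an I-beam. Overall 170 mm minus two 17 mm flanges gives a web of 170 − 2·17 = 136 mm.


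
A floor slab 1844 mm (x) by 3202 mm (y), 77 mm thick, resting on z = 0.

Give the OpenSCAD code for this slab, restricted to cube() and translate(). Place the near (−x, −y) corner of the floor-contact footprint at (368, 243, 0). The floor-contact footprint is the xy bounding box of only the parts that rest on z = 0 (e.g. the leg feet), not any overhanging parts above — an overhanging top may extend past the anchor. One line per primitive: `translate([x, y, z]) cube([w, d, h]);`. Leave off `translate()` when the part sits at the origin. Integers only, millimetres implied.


translate([368, 243, 0]) cube([1844, 3202, 77]);


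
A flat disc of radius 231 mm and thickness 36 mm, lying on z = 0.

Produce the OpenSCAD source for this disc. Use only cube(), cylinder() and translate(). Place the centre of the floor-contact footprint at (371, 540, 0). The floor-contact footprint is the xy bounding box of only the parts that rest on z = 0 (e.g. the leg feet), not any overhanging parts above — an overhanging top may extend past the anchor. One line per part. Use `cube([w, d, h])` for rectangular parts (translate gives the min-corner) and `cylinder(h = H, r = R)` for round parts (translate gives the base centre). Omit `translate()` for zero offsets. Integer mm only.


translate([371, 540, 0]) cylinder(h = 36, r = 231);


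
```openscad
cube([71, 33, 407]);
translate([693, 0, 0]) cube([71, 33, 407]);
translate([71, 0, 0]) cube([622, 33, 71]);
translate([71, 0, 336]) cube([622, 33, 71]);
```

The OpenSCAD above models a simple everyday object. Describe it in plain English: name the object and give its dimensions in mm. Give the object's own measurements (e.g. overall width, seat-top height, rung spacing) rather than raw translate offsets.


A rectangular picture frame lying in the x–z plane (depth along y). The opening is 622 mm wide (x) by 265 mm tall (z), surrounded by a border 71 mm wide on all four sides. The frame is 33 mm deep and is made of two full-height vertical stiles with two horizontal rails fitted between them.


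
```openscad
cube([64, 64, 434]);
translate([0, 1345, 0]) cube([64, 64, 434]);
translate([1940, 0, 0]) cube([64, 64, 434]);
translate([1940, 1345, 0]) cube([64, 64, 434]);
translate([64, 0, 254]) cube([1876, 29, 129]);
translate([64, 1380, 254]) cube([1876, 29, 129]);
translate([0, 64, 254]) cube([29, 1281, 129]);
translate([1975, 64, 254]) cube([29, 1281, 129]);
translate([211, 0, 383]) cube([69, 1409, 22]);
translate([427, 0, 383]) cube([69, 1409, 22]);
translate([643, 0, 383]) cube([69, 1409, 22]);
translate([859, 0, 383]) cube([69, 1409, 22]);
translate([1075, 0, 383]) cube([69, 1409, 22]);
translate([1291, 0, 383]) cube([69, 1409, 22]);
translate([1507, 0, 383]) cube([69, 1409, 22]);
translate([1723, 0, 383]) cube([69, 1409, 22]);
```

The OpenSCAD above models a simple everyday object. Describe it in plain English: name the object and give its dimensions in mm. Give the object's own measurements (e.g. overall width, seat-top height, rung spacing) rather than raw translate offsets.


A bed frame 2004 mm long (x) by 1409 mm wide (y). Four 64×64 mm corner posts, 434 mm tall, at the corners of the footprint. Four rails of 29 mm thickness and 129 mm height run between adjacent posts with their undersides at z = 254 mm, their outer faces flush with the outside of the frame (the two x-running rails run between the posts' inner faces; the two y-running rails run between the posts' inner faces). 8 slats, each 69 mm wide (x) and 22 mm thick, lie across the top of the two x-running rails, running the full 1409 mm width of the frame in y; along x they sit between the end posts with a 147 mm gap after the −x posts and between neighbouring slats, leaving 148 mm before the +x posts.


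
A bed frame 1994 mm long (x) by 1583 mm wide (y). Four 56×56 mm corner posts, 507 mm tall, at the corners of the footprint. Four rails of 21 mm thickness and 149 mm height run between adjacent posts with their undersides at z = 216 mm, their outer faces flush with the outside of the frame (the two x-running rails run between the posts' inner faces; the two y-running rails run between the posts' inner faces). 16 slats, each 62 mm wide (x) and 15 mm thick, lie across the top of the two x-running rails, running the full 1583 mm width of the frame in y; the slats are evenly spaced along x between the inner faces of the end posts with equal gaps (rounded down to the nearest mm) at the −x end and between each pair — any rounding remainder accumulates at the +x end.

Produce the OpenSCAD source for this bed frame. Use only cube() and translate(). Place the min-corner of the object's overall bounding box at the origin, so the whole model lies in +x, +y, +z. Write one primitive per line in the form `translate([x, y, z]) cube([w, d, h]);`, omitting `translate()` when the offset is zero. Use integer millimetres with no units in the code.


// slat z = rail_z + rail_h = 216 + 149 = 365
// slat gap = ⌊(1882 − 16·62) / 17⌋ = 52
cube([56, 56, 507]);
translate([0, 1527, 0]) cube([56, 56, 507]);
translate([1938, 0, 0]) cube([56, 56, 507]);
translate([1938, 1527, 0]) cube([56, 56, 507]);
translate([56, 0, 216]) cube([1882, 21, 149]);
translate([56, 1562, 216]) cube([1882, 21, 149]);
translate([0, 56, 216]) cube([21, 1471, 149]);
translate([1973, 56, 216]) cube([21, 1471, 149]);
translate([108, 0, 365]) cube([62, 1583, 15]);
translate([222, 0, 365]) cube([62, 1583, 15]);
translate([336, 0, 365]) cube([62, 1583, 15]);
translate([450, 0, 365]) cube([62, 1583, 15]);
translate([564, 0, 365]) cube([62, 1583, 15]);
translate([678, 0, 365]) cube([62, 1583, 15]);
translate([792, 0, 365]) cube([62, 1583, 15]);
translate([906, 0, 365]) cube([62, 1583, 15]);
translate([1020, 0, 365]) cube([62, 1583, 15]);
translate([1134, 0, 365]) cube([62, 1583, 15]);
translate([1248, 0, 365]) cube([62, 1583, 15]);
translate([1362, 0, 365]) cube([62, 1583, 15]);
translate([1476, 0, 365]) cube([62, 1583, 15]);
translate([1590, 0, 365]) cube([62, 1583, 15]);
translate([1704, 0, 365]) cube([62, 1583, 15]);
translate([1818, 0, 365]) cube([62, 1583, 15]);
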